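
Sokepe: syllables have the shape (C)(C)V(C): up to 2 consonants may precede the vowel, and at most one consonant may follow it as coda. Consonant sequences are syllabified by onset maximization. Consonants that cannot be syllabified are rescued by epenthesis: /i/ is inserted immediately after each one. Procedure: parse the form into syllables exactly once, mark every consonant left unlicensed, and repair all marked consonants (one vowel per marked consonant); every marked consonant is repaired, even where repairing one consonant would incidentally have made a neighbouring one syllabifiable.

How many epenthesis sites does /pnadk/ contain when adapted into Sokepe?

1

The unsyllabifiable consonants are /k/; each receives one epenthetic vowel.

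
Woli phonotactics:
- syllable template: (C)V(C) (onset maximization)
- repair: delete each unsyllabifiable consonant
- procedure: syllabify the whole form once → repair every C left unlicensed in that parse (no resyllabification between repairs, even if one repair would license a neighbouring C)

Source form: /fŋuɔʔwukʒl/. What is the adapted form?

Under (C)V(C), the unsyllabifiable consonants are /f/, /ʒ/, /l/ (at most one coda consonant is licensed; onsets are limited to one consonant).
Each unlicensed consonant is deleted: /f/, /ʒ/, /l/.

ŋuɔʔwuk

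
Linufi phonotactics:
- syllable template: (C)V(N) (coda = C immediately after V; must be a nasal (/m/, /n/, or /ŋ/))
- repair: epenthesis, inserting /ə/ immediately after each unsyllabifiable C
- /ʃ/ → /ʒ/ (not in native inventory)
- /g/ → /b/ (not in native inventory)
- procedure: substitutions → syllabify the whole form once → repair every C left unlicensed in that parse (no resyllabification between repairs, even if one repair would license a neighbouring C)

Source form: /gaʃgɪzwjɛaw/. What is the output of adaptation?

Substitution: /g/ → /b/, /ʃ/ → /ʒ/, giving /baʒbɪzwjɛaw/.
Under (C)V(N), the unsyllabifiable consonants are /ʒ/, /z/, /w/, /w/ (only a nasal (/m/, /n/, or /ŋ/) is licensed in coda position; onsets are limited to one consonant).
Each unlicensed consonant becomes the onset of a new syllable: /ʒ/ → /ʒə/, /z/ → /zə/, /w/ → /wə/, /w/ → /wə/.

baʒəbɪzəwəjɛawə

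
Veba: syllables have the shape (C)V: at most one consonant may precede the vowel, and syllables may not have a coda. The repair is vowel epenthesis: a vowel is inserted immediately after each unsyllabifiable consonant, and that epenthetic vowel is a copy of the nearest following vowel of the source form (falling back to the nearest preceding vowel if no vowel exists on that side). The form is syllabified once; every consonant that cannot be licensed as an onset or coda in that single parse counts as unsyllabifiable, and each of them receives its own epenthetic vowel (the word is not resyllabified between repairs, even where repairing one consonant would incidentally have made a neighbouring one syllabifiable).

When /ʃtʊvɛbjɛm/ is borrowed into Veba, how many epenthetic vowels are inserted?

3

The unsyllabifiable consonants are /ʃ/, /b/, /m/; each receives one epenthetic vowel.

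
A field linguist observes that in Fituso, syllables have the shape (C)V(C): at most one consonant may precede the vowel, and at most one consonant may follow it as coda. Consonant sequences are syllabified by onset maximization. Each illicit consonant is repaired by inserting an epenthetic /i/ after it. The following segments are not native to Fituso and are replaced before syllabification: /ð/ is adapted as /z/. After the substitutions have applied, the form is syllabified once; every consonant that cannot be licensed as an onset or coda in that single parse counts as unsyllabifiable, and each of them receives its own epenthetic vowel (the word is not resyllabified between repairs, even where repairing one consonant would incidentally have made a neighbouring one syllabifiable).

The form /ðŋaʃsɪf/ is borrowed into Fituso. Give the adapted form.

ziŋaʃsɪf

Substitution: /ð/ → /z/, giving /zŋaʃsɪf/.
Syllabifying with onset maximization leaves /z/ stranded (at most one coda consonant is licensed; onsets are limited to one consonant).
Epenthesis after each stranded consonant: /z/ → /zi/.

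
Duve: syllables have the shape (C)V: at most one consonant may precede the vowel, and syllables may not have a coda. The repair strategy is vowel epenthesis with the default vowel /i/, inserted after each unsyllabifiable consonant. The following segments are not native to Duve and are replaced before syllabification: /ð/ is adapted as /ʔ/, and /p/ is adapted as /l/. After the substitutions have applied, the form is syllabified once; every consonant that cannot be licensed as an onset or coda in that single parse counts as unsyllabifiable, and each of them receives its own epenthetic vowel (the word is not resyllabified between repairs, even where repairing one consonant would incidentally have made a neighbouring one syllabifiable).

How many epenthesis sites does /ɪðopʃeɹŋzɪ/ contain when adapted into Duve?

After substitution the input is /ɪʔolʃeɹŋzɪ/.
The unsyllabifiable consonants are /l/, /ɹ/, /ŋ/; each receives one epenthetic vowel.

3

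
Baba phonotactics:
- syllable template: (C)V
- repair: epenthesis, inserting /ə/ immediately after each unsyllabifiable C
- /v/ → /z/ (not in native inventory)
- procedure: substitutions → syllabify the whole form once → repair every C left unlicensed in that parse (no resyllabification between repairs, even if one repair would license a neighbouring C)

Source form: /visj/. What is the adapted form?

zisəjə

Substitution: /v/ → /z/, giving /zisj/.
Under (C)V, the unsyllabifiable consonants are /s/, /j/ (no codas are permitted; onsets are limited to one consonant).
Each unlicensed consonant becomes the onset of a new syllable: /s/ → /sə/, /j/ → /jə/.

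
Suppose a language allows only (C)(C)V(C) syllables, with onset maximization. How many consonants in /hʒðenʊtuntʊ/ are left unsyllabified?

1

Syllabifying with onset maximization leaves /h/ stranded (at most one coda consonant is licensed; onsets may contain at most 2 consonants).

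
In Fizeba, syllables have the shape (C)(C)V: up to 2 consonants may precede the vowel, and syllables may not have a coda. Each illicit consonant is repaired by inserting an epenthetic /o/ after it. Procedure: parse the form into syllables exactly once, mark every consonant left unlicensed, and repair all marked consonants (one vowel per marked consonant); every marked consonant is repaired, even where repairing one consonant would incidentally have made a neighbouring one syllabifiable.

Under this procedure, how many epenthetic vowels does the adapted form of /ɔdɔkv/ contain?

2

The unsyllabifiable consonants are /k/, /v/; each receives one epenthetic vowel.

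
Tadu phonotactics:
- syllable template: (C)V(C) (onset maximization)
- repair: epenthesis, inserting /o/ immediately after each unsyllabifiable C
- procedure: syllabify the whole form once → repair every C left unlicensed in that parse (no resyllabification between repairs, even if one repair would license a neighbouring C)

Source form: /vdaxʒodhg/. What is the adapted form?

Under (C)V(C), the unsyllabifiable consonants are /v/, /h/, /g/ (at most one coda consonant is licensed; onsets are limited to one consonant).
Inserting the epenthetic vowel yields /v/ → /vo/, /h/ → /ho/, /g/ → /go/.

vodaxʒodhogo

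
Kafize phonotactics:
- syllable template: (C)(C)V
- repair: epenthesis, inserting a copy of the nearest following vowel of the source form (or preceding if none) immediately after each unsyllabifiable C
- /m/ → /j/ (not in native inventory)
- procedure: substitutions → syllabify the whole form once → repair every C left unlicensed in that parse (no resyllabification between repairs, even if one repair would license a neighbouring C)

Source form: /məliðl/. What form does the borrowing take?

Substitution: /m/ → /j/, giving /jəliðl/.
The consonants /ð/, /l/ cannot be parsed into a legal (C)(C)V syllable (no codas are permitted; onsets may contain at most 2 consonants).
Each unlicensed consonant becomes the onset of a new syllable: /ð/ → /ði/, /l/ → /li/.

jəliðili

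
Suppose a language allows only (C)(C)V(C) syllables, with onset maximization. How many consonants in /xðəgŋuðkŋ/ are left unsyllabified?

2

Under (C)(C)V(C), the unsyllabifiable consonants are /k/, /ŋ/ (at most one coda consonant is licensed; onsets may contain at most 2 consonants).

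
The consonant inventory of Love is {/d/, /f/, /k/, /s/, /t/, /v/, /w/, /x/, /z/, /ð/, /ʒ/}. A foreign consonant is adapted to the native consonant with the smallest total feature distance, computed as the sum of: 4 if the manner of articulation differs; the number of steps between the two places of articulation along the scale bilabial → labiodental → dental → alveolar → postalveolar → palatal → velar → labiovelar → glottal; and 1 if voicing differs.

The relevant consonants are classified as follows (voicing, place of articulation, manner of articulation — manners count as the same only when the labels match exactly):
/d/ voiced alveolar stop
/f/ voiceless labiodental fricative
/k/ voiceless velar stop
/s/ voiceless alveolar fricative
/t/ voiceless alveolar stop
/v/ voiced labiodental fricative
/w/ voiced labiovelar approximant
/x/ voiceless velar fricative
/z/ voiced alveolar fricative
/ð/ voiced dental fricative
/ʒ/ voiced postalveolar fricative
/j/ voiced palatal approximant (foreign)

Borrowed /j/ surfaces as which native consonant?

/w/ is closest: same manner (approximant), place distance 2 (palatal→labiovelar), same voicing; total 2. Next closest is /ʒ/ at distance 5.

w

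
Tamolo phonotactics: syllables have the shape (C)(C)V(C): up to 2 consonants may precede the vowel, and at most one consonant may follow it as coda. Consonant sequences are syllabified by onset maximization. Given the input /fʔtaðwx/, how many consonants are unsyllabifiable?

3

Syllabifying with onset maximization leaves /f/, /w/, /x/ stranded (at most one coda consonant is licensed; onsets may contain at most 2 consonants).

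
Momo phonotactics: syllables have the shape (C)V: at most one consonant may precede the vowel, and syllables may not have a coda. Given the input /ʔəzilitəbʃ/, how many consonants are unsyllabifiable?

Syllabifying with onset maximization leaves /b/, /ʃ/ stranded (no codas are permitted; onsets are limited to one consonant).

2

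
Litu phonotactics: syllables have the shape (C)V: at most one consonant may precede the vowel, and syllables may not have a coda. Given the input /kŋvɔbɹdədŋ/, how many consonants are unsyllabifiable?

6

Syllabifying with onset maximization leaves /k/, /ŋ/, /b/, /ɹ/, /d/, /ŋ/ stranded (no codas are permitted; onsets are limited to one consonant).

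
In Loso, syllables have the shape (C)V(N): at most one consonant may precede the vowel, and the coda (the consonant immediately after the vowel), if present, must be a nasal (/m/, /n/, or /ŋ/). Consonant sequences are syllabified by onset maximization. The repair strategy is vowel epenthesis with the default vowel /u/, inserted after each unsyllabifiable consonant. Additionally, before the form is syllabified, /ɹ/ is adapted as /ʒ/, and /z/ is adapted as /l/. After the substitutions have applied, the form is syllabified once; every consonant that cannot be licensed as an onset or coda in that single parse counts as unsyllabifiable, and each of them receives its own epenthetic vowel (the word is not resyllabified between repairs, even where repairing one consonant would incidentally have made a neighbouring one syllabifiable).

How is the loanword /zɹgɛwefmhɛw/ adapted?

luʒugɛwefumuhɛwu

Substitution: /z/ → /l/, /ɹ/ → /ʒ/, giving /lʒgɛwefmhɛw/.
The consonants /l/, /ʒ/, /f/, /m/, /w/ cannot be parsed into a legal (C)V(N) syllable (only a nasal (/m/, /n/, or /ŋ/) is licensed in coda position; onsets are limited to one consonant).
Epenthesis after each stranded consonant: /l/ → /lu/, /ʒ/ → /ʒu/, /f/ → /fu/, /m/ → /mu/, /w/ → /wu/.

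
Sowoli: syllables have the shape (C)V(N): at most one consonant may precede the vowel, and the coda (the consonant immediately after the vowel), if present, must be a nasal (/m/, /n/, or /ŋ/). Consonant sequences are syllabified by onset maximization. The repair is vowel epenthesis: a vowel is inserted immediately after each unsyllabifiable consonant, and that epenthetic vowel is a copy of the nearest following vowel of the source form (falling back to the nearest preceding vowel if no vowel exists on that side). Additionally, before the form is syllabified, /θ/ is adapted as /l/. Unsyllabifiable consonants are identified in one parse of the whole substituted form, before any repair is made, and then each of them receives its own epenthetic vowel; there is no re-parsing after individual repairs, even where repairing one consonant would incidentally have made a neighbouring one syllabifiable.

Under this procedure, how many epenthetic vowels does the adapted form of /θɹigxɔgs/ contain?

After substitution the input is /lɹigxɔgs/.
The unsyllabifiable consonants are /l/, /g/, /g/, /s/; each receives one epenthetic vowel.

4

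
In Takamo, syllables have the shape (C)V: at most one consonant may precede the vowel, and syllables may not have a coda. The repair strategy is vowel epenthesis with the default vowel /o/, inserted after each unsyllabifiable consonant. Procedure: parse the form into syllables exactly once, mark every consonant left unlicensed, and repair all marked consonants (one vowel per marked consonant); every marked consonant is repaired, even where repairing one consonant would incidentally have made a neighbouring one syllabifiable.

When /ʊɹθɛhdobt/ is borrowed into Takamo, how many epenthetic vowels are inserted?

4

The unsyllabifiable consonants are /ɹ/, /h/, /b/, /t/; each receives one epenthetic vowel.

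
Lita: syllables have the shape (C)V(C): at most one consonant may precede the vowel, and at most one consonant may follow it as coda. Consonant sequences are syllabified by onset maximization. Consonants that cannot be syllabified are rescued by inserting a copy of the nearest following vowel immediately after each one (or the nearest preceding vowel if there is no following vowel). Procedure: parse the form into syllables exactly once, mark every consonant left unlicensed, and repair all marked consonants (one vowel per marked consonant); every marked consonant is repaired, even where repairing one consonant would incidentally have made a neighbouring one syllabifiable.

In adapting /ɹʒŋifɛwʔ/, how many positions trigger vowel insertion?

The unsyllabifiable consonants are /ɹ/, /ʒ/, /ʔ/; each receives one epenthetic vowel.

3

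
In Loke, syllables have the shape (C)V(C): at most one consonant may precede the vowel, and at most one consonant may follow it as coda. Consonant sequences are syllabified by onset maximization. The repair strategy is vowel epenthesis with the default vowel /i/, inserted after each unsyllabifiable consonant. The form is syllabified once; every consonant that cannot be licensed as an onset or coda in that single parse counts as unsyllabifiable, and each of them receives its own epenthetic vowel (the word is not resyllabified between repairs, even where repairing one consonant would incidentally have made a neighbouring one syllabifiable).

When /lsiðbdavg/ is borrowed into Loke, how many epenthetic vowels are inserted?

3

The unsyllabifiable consonants are /l/, /b/, /g/; each receives one epenthetic vowel.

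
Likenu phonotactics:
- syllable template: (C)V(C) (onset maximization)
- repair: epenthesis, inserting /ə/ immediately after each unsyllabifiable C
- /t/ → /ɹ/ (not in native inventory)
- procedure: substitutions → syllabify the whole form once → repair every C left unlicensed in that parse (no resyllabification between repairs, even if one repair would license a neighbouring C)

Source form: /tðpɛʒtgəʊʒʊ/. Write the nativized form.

ɹəðəpɛʒɹəgəʊʒʊ

Substitution: /t/ → /ɹ/, giving /ɹðpɛʒɹgəʊʒʊ/.
Syllabifying with onset maximization leaves /ɹ/, /ð/, /ɹ/ stranded (at most one coda consonant is licensed; onsets are limited to one consonant).
Each unlicensed consonant becomes the onset of a new syllable: /ɹ/ → /ɹə/, /ð/ → /ðə/, /ɹ/ → /ɹə/.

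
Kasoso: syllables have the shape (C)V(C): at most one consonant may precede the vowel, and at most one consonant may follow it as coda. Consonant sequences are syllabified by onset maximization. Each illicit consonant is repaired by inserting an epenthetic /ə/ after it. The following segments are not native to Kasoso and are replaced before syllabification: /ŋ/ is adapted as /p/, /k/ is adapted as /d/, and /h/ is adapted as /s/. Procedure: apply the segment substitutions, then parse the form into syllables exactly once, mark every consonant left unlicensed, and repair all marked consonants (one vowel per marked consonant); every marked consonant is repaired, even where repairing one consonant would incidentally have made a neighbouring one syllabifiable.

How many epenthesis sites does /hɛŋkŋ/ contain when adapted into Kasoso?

2

After substitution the input is /sɛpdp/.
The unsyllabifiable consonants are /d/, /p/; each receives one epenthetic vowel.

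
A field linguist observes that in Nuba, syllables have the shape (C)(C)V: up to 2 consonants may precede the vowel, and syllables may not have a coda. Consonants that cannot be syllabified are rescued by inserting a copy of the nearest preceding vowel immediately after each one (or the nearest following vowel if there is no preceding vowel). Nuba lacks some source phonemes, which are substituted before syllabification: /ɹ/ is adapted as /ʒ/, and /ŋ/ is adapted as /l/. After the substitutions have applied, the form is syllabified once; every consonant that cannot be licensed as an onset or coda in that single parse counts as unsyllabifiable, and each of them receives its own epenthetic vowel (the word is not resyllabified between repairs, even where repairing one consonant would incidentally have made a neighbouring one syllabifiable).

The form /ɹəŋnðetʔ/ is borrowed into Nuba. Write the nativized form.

ʒələnðeteʔe

Substitution: /ɹ/ → /ʒ/, /ŋ/ → /l/, giving /ʒəlnðetʔ/.
Syllabifying with onset maximization leaves /l/, /t/, /ʔ/ stranded (no codas are permitted; onsets may contain at most 2 consonants).
Each unlicensed consonant becomes the onset of a new syllable: /l/ → /lə/, /t/ → /te/, /ʔ/ → /ʔe/.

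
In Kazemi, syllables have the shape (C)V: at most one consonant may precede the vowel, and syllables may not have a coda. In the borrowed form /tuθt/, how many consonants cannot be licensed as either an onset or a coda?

The consonants /θ/, /t/ cannot be parsed into a legal (C)V syllable (no codas are permitted; onsets are limited to one consonant).

2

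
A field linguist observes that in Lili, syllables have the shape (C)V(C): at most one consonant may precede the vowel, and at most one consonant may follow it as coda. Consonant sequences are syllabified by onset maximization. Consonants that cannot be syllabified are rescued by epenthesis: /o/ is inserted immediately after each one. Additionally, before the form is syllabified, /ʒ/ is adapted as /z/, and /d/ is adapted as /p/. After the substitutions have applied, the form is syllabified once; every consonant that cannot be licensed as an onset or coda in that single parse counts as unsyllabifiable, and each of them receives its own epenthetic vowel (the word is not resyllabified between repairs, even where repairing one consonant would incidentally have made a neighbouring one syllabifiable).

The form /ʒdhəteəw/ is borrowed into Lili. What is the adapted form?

zopohəteəw

Substitution: /ʒ/ → /z/, /d/ → /p/, giving /zphəteəw/.
Syllabifying with onset maximization leaves /z/, /p/ stranded (at most one coda consonant is licensed; onsets are limited to one consonant).
Epenthesis after each stranded consonant: /z/ → /zo/, /p/ → /po/.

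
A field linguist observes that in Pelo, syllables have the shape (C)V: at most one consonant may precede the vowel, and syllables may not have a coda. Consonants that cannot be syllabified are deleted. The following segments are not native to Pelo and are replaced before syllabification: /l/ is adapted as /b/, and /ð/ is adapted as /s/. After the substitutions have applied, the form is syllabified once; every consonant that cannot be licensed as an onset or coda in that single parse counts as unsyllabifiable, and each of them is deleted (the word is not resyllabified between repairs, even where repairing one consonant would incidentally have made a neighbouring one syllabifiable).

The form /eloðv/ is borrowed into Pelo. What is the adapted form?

ebo

Substitution: /l/ → /b/, /ð/ → /s/, giving /ebosv/.
Under (C)V, the unsyllabifiable consonants are /s/, /v/ (no codas are permitted; onsets are limited to one consonant).
Deleting the stranded consonants removes /s/, /v/.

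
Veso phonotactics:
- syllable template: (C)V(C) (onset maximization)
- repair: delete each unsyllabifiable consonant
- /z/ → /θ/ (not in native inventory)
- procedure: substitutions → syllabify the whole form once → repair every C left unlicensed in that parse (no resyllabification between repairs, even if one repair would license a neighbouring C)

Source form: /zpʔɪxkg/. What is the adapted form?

ʔɪx

Substitution: /z/ → /θ/, giving /θpʔɪxkg/.
Syllabifying with onset maximization leaves /θ/, /p/, /k/, /g/ stranded (at most one coda consonant is licensed; onsets are limited to one consonant).
Deletion applies to /θ/, /p/, /k/, /g/.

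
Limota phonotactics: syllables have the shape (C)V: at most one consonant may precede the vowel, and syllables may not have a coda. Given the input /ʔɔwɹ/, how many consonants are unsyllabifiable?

Under (C)V, the unsyllabifiable consonants are /w/, /ɹ/ (no codas are permitted; onsets are limited to one consonant).

2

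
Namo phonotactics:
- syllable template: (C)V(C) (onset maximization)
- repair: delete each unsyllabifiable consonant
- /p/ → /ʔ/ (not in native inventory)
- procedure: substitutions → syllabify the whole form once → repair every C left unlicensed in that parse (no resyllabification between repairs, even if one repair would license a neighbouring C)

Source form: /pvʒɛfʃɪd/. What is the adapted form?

Substitution: /p/ → /ʔ/, giving /ʔvʒɛfʃɪd/.
The consonants /ʔ/, /v/ cannot be parsed into a legal (C)V(C) syllable (at most one coda consonant is licensed; onsets are limited to one consonant).
Deleting the stranded consonants removes /ʔ/, /v/.

ʒɛfʃɪd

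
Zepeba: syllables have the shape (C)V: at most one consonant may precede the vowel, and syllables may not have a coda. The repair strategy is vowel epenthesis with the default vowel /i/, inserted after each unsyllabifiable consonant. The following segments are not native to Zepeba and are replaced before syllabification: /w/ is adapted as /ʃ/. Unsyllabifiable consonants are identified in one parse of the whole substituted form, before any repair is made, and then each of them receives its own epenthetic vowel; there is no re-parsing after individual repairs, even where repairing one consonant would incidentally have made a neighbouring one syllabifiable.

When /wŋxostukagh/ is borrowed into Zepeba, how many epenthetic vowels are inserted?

5

After substitution the input is /ʃŋxostukagh/.
The unsyllabifiable consonants are /ʃ/, /ŋ/, /s/, /g/, /h/; each receives one epenthetic vowel.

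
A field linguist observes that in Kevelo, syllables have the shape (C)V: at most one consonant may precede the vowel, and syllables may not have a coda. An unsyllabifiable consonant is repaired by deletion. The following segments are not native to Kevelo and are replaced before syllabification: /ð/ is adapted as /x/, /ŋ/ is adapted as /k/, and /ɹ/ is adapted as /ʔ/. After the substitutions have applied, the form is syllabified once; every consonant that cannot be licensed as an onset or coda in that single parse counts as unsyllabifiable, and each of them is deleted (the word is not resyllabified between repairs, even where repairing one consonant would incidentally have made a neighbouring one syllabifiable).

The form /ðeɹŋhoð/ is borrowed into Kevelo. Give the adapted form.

Substitution: /ð/ → /x/, /ɹ/ → /ʔ/, /ŋ/ → /k/, giving /xeʔkhox/.
The consonants /ʔ/, /k/, /x/ cannot be parsed into a legal (C)V syllable (no codas are permitted; onsets are limited to one consonant).
Each unlicensed consonant is deleted: /ʔ/, /k/, /x/.

xeho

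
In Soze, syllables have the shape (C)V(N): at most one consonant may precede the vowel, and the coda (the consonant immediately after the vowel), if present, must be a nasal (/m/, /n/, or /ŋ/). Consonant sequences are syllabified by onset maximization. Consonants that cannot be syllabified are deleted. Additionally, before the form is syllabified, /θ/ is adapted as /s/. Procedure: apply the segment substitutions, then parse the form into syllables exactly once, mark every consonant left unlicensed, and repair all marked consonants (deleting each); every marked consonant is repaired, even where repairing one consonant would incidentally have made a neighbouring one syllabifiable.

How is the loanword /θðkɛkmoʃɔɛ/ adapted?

kɛmoʃɔɛ

Substitution: /θ/ → /s/, giving /sðkɛkmoʃɔɛ/.
The consonants /s/, /ð/, /k/ cannot be parsed into a legal (C)V(N) syllable (only a nasal (/m/, /n/, or /ŋ/) is licensed in coda position; onsets are limited to one consonant).
Deletion applies to /s/, /ð/, /k/.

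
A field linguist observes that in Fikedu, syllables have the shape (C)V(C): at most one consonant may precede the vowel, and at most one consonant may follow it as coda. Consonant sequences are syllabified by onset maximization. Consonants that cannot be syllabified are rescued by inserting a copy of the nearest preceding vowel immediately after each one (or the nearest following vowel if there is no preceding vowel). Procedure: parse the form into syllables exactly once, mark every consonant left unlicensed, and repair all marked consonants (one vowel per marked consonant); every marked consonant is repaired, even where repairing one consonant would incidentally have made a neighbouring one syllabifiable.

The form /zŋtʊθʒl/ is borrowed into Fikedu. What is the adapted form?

zʊŋʊtʊθʒʊlʊ

The consonants /z/, /ŋ/, /ʒ/, /l/ cannot be parsed into a legal (C)V(C) syllable (at most one coda consonant is licensed; onsets are limited to one consonant).
Epenthesis after each stranded consonant: /z/ → /zʊ/, /ŋ/ → /ŋʊ/, /ʒ/ → /ʒʊ/, /l/ → /lʊ/.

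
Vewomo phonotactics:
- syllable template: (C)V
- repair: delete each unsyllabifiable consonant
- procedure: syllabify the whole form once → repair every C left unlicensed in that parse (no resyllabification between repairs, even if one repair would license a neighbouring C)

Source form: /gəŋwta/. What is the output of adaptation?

Under (C)V, the unsyllabifiable consonants are /ŋ/, /w/ (no codas are permitted; onsets are limited to one consonant).
Deleting the stranded consonants removes /ŋ/, /w/.

gəta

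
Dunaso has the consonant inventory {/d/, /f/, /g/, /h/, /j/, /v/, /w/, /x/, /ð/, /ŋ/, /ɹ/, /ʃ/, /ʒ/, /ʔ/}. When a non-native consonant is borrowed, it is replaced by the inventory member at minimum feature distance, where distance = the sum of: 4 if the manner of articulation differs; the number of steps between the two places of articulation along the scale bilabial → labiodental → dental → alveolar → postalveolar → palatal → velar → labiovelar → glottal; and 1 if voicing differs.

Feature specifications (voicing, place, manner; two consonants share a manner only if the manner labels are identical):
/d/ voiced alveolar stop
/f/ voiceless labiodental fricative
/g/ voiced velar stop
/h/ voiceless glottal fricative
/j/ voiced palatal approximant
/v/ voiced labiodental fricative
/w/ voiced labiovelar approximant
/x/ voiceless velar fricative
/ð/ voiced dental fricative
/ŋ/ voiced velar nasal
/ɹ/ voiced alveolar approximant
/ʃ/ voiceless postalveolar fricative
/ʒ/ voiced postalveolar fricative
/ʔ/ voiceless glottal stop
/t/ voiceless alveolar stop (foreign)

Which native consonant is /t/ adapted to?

d

/d/ is closest: same manner (stop), place distance 0 (alveolar→alveolar), voicing differs (+1); total 1. Next closest is /g/ at distance 4.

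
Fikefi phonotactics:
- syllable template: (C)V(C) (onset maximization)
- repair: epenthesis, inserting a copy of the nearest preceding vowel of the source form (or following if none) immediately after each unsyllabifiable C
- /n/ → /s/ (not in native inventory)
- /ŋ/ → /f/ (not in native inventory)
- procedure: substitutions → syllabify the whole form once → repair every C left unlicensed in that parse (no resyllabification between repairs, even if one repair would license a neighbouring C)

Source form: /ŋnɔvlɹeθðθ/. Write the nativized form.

fɔsɔvlɔɹeθðeθe

Substitution: /ŋ/ → /f/, /n/ → /s/, giving /fsɔvlɹeθðθ/.
Under (C)V(C), the unsyllabifiable consonants are /f/, /l/, /ð/, /θ/ (at most one coda consonant is licensed; onsets are limited to one consonant).
Each unlicensed consonant becomes the onset of a new syllable: /f/ → /fɔ/, /l/ → /lɔ/, /ð/ → /ðe/, /θ/ → /θe/.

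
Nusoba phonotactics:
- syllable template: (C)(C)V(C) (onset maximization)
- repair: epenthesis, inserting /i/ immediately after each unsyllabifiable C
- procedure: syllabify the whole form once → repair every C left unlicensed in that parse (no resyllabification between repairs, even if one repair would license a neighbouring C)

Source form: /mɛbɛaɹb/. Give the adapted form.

Syllabifying with onset maximization leaves /b/ stranded (at most one coda consonant is licensed; onsets may contain at most 2 consonants).
Each unlicensed consonant becomes the onset of a new syllable: /b/ → /bi/.

mɛbɛaɹbi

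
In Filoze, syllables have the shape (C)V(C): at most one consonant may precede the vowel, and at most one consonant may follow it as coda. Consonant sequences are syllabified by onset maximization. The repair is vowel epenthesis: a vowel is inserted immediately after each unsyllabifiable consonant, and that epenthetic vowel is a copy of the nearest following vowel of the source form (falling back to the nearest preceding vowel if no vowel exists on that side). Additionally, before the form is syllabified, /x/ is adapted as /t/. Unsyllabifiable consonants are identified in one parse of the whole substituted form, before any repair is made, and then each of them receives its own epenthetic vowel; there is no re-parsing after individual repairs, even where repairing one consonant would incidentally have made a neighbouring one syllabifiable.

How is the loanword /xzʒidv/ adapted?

tiziʒidvi

Substitution: /x/ → /t/, giving /tzʒidv/.
The consonants /t/, /z/, /v/ cannot be parsed into a legal (C)V(C) syllable (at most one coda consonant is licensed; onsets are limited to one consonant).
Inserting the epenthetic vowel yields /t/ → /ti/, /z/ → /zi/, /v/ → /vi/.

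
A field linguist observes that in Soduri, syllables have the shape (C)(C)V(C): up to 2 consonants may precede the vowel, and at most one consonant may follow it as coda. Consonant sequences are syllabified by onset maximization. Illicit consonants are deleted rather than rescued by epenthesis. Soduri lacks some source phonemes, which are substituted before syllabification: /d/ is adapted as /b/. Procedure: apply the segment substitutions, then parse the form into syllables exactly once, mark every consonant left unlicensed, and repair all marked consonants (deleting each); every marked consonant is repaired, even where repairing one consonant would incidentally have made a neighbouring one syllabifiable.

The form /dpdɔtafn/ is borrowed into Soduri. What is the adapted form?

Substitution: /d/ → /b/, giving /bpbɔtafn/.
Syllabifying with onset maximization leaves /b/, /n/ stranded (at most one coda consonant is licensed; onsets may contain at most 2 consonants).
Each unlicensed consonant is deleted: /b/, /n/.

pbɔtaf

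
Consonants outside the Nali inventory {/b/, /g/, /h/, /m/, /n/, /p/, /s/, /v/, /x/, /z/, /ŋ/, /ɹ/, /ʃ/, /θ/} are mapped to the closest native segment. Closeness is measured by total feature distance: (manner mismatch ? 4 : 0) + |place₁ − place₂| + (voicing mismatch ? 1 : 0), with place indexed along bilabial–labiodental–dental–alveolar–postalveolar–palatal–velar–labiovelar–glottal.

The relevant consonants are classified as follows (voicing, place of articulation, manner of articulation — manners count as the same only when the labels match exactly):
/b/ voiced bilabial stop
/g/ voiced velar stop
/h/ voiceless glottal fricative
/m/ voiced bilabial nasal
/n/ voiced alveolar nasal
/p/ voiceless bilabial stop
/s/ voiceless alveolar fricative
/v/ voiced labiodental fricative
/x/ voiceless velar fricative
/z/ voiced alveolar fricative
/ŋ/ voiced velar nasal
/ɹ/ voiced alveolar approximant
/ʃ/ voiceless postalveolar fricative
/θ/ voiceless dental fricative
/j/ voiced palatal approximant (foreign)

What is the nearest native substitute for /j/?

ɹ

/ɹ/ is closest: same manner (approximant), place distance 2 (palatal→alveolar), same voicing; total 2. Next closest is /g/ at distance 5.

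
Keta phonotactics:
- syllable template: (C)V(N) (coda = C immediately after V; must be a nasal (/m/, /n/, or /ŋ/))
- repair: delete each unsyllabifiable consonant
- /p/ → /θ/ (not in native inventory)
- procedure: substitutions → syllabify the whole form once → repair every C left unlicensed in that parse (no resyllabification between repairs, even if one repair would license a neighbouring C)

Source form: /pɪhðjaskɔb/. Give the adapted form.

θɪjakɔ

Substitution: /p/ → /θ/, giving /θɪhðjaskɔb/.
Under (C)V(N), the unsyllabifiable consonants are /h/, /ð/, /s/, /b/ (only a nasal (/m/, /n/, or /ŋ/) is licensed in coda position; onsets are limited to one consonant).
Each unlicensed consonant is deleted: /h/, /ð/, /s/, /b/.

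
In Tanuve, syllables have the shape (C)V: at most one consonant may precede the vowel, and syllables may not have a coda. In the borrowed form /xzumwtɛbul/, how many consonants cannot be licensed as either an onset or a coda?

4

The consonants /x/, /m/, /w/, /l/ cannot be parsed into a legal (C)V syllable (no codas are permitted; onsets are limited to one consonant).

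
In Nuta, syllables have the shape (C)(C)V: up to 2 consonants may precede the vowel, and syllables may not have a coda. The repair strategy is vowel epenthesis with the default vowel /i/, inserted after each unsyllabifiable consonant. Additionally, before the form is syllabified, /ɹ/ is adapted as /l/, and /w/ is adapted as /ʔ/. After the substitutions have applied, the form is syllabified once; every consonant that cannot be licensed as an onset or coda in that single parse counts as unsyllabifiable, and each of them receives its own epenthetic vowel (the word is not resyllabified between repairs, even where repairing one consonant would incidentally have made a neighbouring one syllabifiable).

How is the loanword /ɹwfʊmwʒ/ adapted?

Substitution: /ɹ/ → /l/, /w/ → /ʔ/, giving /lʔfʊmʔʒ/.
Syllabifying with onset maximization leaves /l/, /m/, /ʔ/, /ʒ/ stranded (no codas are permitted; onsets may contain at most 2 consonants).
Inserting the epenthetic vowel yields /l/ → /li/, /m/ → /mi/, /ʔ/ → /ʔi/, /ʒ/ → /ʒi/.

liʔfʊmiʔiʒi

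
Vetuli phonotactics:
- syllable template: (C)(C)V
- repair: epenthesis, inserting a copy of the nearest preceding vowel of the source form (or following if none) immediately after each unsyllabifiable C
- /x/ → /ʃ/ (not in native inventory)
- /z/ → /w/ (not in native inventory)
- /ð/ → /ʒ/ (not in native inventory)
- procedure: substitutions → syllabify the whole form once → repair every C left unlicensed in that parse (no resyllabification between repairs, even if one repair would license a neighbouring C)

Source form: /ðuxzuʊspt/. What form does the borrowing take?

ʒuʃwuʊsʊpʊtʊ

Substitution: /ð/ → /ʒ/, /x/ → /ʃ/, /z/ → /w/, giving /ʒuʃwuʊspt/.
Syllabifying with onset maximization leaves /s/, /p/, /t/ stranded (no codas are permitted; onsets may contain at most 2 consonants).
Inserting the epenthetic vowel yields /s/ → /sʊ/, /p/ → /pʊ/, /t/ → /tʊ/.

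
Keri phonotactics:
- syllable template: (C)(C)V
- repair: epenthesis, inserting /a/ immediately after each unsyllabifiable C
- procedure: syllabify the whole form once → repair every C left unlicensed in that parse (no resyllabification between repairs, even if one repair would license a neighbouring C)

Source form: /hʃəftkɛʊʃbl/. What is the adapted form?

The consonants /f/, /ʃ/, /b/, /l/ cannot be parsed into a legal (C)(C)V syllable (no codas are permitted; onsets may contain at most 2 consonants).
Each unlicensed consonant becomes the onset of a new syllable: /f/ → /fa/, /ʃ/ → /ʃa/, /b/ → /ba/, /l/ → /la/.

hʃəfatkɛʊʃabala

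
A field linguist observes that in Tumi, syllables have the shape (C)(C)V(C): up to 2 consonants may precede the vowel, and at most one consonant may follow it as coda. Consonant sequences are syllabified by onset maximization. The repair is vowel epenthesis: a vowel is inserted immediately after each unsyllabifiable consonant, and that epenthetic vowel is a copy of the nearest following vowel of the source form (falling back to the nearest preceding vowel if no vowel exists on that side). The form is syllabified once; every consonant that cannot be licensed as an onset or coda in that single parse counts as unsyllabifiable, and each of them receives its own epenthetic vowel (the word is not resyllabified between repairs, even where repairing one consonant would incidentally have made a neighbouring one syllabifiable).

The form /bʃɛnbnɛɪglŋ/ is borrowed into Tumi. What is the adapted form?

Under (C)(C)V(C), the unsyllabifiable consonants are /l/, /ŋ/ (at most one coda consonant is licensed; onsets may contain at most 2 consonants).
Each unlicensed consonant becomes the onset of a new syllable: /l/ → /lɪ/, /ŋ/ → /ŋɪ/.

bʃɛnbnɛɪglɪŋɪ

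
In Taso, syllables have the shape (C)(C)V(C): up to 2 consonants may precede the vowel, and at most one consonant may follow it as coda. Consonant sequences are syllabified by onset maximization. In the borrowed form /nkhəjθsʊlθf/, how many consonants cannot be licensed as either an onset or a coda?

Syllabifying with onset maximization leaves /n/, /θ/, /f/ stranded (at most one coda consonant is licensed; onsets may contain at most 2 consonants).

3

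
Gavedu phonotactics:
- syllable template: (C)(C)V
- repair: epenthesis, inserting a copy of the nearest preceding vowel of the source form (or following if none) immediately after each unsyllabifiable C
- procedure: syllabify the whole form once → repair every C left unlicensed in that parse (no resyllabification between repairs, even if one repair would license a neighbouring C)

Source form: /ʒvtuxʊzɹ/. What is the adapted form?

ʒuvtuxʊzʊɹʊ

The consonants /ʒ/, /z/, /ɹ/ cannot be parsed into a legal (C)(C)V syllable (no codas are permitted; onsets may contain at most 2 consonants).
Epenthesis after each stranded consonant: /ʒ/ → /ʒu/, /z/ → /zʊ/, /ɹ/ → /ɹʊ/.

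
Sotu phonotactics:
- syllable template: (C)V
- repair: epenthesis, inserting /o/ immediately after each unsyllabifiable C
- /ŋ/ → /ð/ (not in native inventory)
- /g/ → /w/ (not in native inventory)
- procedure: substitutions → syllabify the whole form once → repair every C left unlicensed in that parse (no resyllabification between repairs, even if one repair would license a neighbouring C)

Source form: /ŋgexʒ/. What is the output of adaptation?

ðowexoʒo

Substitution: /ŋ/ → /ð/, /g/ → /w/, giving /ðwexʒ/.
The consonants /ð/, /x/, /ʒ/ cannot be parsed into a legal (C)V syllable (no codas are permitted; onsets are limited to one consonant).
Inserting the epenthetic vowel yields /ð/ → /ðo/, /x/ → /xo/, /ʒ/ → /ʒo/.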